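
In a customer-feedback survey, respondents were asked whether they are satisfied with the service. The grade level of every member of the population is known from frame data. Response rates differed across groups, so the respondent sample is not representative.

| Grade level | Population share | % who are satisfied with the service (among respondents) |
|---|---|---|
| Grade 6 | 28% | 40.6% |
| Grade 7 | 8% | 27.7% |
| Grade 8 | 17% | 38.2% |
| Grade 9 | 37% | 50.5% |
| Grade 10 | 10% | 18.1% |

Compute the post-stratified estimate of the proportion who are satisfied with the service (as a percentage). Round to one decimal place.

40.6%

Weight each group's respondent value by its population share:
  Grade 6: 0.28 × 40.6 = 11.368
  Grade 7: 0.08 × 27.7 = 2.216
  Grade 8: 0.17 × 38.2 = 6.494
  Grade 9: 0.37 × 50.5 = 18.685
  Grade 10: 0.1 × 18.1 = 1.81
Post-stratified estimate = 40.573 → 40.6%.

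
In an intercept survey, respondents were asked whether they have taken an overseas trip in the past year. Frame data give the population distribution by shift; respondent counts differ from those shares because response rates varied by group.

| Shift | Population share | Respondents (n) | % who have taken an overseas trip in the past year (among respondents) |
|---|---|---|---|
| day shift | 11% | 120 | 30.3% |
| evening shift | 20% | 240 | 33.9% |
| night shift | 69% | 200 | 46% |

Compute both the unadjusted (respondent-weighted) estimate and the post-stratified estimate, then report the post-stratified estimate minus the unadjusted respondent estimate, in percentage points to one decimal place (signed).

Unadjusted (pooled respondent) estimate weights by respondent counts:
  (120/560)×30.3 + (240/560)×33.9 + (200/560)×46 = 37.45%
Post-stratified estimate weights by population shares:
  0.11×30.3 + 0.2×33.9 + 0.69×46 = 41.853%
Difference = 41.853 − 37.45 = 4.403 pp.

+4.4 percentage points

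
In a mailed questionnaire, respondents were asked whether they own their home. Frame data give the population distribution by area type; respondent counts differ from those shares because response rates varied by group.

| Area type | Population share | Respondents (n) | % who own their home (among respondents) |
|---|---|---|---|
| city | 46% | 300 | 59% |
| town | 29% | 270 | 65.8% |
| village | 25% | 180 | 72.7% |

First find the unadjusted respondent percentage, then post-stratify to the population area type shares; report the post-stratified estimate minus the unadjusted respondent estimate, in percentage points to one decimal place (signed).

-0.3 percentage points

Naive respondent-only estimate (weights = respondent counts):
  (300/750)×59 + (270/750)×65.8 + (180/750)×72.7 = 64.736%
Post-stratified estimate weights by population shares:
  0.46×59 + 0.29×65.8 + 0.25×72.7 = 64.397%
Difference = 64.397 − 64.736 = -0.339 pp.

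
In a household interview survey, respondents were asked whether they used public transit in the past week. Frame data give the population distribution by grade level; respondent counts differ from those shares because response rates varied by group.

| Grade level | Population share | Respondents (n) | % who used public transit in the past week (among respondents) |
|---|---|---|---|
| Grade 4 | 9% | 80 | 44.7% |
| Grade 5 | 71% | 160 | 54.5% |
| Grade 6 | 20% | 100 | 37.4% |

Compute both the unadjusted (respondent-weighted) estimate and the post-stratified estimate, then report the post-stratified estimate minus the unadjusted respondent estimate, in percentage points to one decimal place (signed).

Unadjusted (pooled respondent) estimate weights by respondent counts:
  (80/340)×44.7 + (160/340)×54.5 + (100/340)×37.4 = 47.1647%
Post-stratified estimate weights by population shares:
  0.09×44.7 + 0.71×54.5 + 0.2×37.4 = 50.198%
Difference = 50.198 − 47.1647 = 3.0333 pp.

+3.0 percentage points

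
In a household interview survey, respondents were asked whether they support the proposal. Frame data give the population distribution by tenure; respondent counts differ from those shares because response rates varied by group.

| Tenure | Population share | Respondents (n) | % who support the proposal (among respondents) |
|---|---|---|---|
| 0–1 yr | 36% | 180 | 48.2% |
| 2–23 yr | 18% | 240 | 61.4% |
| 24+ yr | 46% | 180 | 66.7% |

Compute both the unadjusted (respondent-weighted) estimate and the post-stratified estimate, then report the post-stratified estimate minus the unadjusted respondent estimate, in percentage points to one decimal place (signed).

Without adjustment, the pooled respondent share is:
  (180/600)×48.2 + (240/600)×61.4 + (180/600)×66.7 = 59.03%
Post-stratifying to population shares instead:
  0.36×48.2 + 0.18×61.4 + 0.46×66.7 = 59.086%
Difference = 59.086 − 59.03 = 0.056 pp.

+0.1 percentage points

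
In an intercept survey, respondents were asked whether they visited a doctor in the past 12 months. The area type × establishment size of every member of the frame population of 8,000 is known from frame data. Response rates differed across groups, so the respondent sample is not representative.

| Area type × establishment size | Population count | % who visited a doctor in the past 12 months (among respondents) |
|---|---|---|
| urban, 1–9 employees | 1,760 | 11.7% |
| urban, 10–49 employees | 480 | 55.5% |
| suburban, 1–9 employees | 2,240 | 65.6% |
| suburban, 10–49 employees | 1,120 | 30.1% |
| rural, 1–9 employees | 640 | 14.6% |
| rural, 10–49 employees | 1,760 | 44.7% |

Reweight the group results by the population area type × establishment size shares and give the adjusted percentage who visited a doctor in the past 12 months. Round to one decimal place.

39.5%

Post-stratification weights by population share, not respondent share:
  urban, 1–9 employees: (1,760/8,000) × 11.7 = 2.574
  urban, 10–49 employees: (480/8,000) × 55.5 = 3.33
  suburban, 1–9 employees: (2,240/8,000) × 65.6 = 18.368
  suburban, 10–49 employees: (1,120/8,000) × 30.1 = 4.214
  rural, 1–9 employees: (640/8,000) × 14.6 = 1.168
  rural, 10–49 employees: (1,760/8,000) × 44.7 = 9.834
Post-stratified estimate = 39.488 → 39.5%.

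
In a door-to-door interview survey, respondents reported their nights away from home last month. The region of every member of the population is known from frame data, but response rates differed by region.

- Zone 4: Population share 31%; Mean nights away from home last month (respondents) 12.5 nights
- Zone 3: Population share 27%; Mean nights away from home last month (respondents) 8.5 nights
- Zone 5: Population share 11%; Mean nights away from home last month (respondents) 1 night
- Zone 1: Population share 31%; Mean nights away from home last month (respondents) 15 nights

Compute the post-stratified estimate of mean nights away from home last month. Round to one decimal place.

Reweight to the known region distribution:
  Zone 4: 0.31 × 12.5 = 3.875
  Zone 3: 0.27 × 8.5 = 2.295
  Zone 5: 0.11 × 1 = 0.11
  Zone 1: 0.31 × 15 = 4.65
Post-stratified estimate = 10.93 → 10.9.

10.9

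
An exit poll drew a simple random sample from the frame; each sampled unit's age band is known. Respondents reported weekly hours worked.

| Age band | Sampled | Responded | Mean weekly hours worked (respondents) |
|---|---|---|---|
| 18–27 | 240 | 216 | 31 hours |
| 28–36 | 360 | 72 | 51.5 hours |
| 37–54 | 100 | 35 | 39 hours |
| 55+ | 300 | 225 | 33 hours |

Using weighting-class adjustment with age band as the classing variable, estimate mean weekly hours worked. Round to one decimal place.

39.8

Response rates by class: 18–27 216/240 = 90%, 28–36 72/360 = 20%, 37–54 35/100 = 35%, 55+ 225/300 = 75%.
With weight = n_sampled/n_responded per class, the weighted class total is n_sampled:
  18–27: 240 × 31 = 7440
  28–36: 360 × 51.5 = 18,540
  37–54: 100 × 39 = 3900
  55+: 300 × 33 = 9900
Adjusted estimate = 39,780 / 1,000 = 39.78 → 39.8.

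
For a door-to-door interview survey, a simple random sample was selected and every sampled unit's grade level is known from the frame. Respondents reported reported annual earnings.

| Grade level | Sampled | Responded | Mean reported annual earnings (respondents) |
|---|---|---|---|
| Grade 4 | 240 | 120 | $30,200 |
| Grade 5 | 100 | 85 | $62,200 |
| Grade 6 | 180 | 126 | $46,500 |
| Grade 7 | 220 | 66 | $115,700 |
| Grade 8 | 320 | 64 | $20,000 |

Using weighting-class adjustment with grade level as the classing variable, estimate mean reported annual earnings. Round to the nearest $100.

Class response rates: Grade 4 120/240 = 50%, Grade 5 85/100 = 85%, Grade 6 126/180 = 70%, Grade 7 66/220 = 30%, Grade 8 64/320 = 20%.
Each respondent's weight = sampled/responded in their class; summing within a class gives n_sampled, so:
  Grade 4: 240 × 30,200 = 7,248,000
  Grade 5: 100 × 62,200 = 6,220,000
  Grade 6: 180 × 46,500 = 8,370,000
  Grade 7: 220 × 115,700 = 25,454,000
  Grade 8: 320 × 20,000 = 6,400,000
Adjusted estimate = 53,692,000 / 1,060 = 50652.8 → $50,700.

$50,700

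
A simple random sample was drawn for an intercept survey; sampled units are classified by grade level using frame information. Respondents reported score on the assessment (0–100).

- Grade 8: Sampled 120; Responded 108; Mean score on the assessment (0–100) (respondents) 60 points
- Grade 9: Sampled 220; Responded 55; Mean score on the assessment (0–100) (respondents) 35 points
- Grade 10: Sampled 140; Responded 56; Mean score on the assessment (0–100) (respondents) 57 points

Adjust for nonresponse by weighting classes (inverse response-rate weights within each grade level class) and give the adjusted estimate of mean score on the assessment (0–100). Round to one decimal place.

47.7

Class response rates: Grade 8 108/120 = 90%, Grade 9 55/220 = 25%, Grade 10 56/140 = 40%.
Inverse-response-rate weighting restores each class to its sampled count, so class totals weight by n_sampled:
  Grade 8: 120 × 60 = 7200
  Grade 9: 220 × 35 = 7700
  Grade 10: 140 × 57 = 7980
Adjusted estimate = 22,880 / 480 = 47.6667 → 47.7.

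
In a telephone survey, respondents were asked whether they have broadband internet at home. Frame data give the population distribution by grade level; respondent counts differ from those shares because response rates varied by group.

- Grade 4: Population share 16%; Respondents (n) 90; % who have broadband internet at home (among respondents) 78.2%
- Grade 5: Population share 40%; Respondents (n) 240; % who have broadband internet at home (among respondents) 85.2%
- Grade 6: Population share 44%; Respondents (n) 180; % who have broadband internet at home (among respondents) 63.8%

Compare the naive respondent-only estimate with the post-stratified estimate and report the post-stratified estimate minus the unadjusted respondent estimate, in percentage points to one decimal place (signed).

-1.7 percentage points

Unadjusted (pooled respondent) estimate weights by respondent counts:
  (90/510)×78.2 + (240/510)×85.2 + (180/510)×63.8 = 76.4118%
Reweighting by population grade level shares:
  0.16×78.2 + 0.4×85.2 + 0.44×63.8 = 74.664%
Difference = 74.664 − 76.4118 = -1.7478 pp.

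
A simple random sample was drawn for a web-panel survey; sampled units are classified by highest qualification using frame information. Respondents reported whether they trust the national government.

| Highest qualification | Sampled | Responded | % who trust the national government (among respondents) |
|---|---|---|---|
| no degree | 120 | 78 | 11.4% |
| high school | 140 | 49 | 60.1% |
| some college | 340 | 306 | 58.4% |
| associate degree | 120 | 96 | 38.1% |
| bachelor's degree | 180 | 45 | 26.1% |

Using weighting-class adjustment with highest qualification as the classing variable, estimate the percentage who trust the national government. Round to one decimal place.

Response rates by class: no degree 78/120 = 65%, high school 49/140 = 35%, some college 306/340 = 90%, associate degree 96/120 = 80%, bachelor's degree 45/180 = 25%.
Each respondent's weight = sampled/responded in their class; summing within a class gives n_sampled, so:
  no degree: 120 × 11.4 = 1368
  high school: 140 × 60.1 = 8414
  some college: 340 × 58.4 = 19,856
  associate degree: 120 × 38.1 = 4572
  bachelor's degree: 180 × 26.1 = 4698
Adjusted estimate = 38,908 / 900 = 43.2311 → 43.2%.

43.2%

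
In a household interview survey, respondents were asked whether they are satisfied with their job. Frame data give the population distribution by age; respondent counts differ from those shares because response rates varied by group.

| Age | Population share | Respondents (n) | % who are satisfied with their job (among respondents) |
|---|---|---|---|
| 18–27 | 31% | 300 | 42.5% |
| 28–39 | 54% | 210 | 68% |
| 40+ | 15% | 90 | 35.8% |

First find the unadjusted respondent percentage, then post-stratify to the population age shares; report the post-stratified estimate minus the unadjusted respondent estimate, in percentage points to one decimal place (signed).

Unadjusted (pooled respondent) estimate weights by respondent counts:
  (300/600)×42.5 + (210/600)×68 + (90/600)×35.8 = 50.42%
Post-stratifying to population shares instead:
  0.31×42.5 + 0.54×68 + 0.15×35.8 = 55.265%
Difference = 55.265 − 50.42 = 4.845 pp.

+4.8 percentage points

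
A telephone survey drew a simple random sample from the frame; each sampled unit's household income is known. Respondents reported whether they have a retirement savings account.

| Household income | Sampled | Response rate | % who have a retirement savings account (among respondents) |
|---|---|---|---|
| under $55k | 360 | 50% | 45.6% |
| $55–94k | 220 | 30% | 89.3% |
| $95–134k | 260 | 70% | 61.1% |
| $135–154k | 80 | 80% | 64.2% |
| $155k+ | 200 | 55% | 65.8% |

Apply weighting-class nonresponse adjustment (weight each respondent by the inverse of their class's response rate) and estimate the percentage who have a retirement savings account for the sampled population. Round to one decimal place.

With weight = n_sampled/n_responded per class, the weighted class total is n_sampled:
  under $55k: 360 × 45.6 = 16,416
  $55–94k: 220 × 89.3 = 19,646
  $95–134k: 260 × 61.1 = 15,886
  $135–154k: 80 × 64.2 = 5136
  $155k+: 200 × 65.8 = 13,160
Adjusted estimate = 70,244 / 1,120 = 62.7179 → 62.7%.

62.7%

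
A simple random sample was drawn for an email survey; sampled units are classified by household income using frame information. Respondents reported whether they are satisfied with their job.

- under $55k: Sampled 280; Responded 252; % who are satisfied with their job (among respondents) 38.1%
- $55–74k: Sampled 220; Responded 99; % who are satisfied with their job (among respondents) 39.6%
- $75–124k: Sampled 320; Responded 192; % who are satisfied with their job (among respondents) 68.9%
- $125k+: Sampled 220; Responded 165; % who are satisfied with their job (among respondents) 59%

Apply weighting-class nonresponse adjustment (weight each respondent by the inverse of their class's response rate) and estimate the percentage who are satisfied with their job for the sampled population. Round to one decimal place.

52.3%

Class response rates: under $55k 252/280 = 90%, $55–74k 99/220 = 45%, $75–124k 192/320 = 60%, $125k+ 165/220 = 75%.
With weight = n_sampled/n_responded per class, the weighted class total is n_sampled:
  under $55k: 280 × 38.1 = 10,668
  $55–74k: 220 × 39.6 = 8712
  $75–124k: 320 × 68.9 = 22,048
  $125k+: 220 × 59 = 12,980
Adjusted estimate = 54,408 / 1,040 = 52.3154 → 52.3%.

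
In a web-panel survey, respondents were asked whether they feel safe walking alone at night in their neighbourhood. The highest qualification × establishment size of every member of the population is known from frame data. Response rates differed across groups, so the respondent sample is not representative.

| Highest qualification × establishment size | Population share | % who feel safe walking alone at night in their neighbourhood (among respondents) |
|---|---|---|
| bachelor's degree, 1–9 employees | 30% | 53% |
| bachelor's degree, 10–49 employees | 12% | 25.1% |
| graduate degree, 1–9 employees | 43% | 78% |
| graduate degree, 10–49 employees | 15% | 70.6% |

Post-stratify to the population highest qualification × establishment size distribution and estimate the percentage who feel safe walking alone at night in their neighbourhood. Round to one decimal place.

Reweight to the known highest qualification × establishment size distribution:
  bachelor's degree, 1–9 employees: 0.3 × 53 = 15.9
  bachelor's degree, 10–49 employees: 0.12 × 25.1 = 3.012
  graduate degree, 1–9 employees: 0.43 × 78 = 33.54
  graduate degree, 10–49 employees: 0.15 × 70.6 = 10.59
Post-stratified estimate = 63.042 → 63.0%.

63.0%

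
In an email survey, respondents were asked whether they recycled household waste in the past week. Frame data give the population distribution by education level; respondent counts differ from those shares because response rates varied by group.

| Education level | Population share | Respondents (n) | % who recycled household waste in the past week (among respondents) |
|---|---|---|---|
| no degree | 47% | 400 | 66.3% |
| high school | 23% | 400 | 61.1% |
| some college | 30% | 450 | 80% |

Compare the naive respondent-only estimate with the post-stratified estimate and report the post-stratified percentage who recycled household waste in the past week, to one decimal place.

69.2%

Without adjustment, the pooled respondent share is:
  (400/1250)×66.3 + (400/1250)×61.1 + (450/1250)×80 = 69.568%
Post-stratifying to population shares instead:
  0.47×66.3 + 0.23×61.1 + 0.3×80 = 69.214%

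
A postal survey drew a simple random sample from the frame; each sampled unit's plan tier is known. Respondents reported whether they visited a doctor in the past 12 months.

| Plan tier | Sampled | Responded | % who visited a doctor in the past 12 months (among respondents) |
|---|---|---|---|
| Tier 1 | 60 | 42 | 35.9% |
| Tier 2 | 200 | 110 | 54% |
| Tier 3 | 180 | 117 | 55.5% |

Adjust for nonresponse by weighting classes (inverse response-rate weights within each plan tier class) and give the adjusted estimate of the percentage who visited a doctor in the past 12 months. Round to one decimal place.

52.1%

Class response rates: Tier 1 42/60 = 70%, Tier 2 110/200 = 55%, Tier 3 117/180 = 65%.
With weight = n_sampled/n_responded per class, the weighted class total is n_sampled:
  Tier 1: 60 × 35.9 = 2154
  Tier 2: 200 × 54 = 10,800
  Tier 3: 180 × 55.5 = 9990
Adjusted estimate = 22,944 / 440 = 52.1455 → 52.1%.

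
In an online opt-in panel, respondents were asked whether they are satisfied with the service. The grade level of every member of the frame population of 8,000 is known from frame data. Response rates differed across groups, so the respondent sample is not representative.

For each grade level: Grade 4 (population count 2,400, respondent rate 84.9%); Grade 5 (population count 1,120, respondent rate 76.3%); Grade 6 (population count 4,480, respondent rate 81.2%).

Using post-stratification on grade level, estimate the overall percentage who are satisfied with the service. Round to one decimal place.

81.6%

Post-stratification weights by population share, not respondent share:
  Grade 4: (2,400/8,000) × 84.9 = 25.47
  Grade 5: (1,120/8,000) × 76.3 = 10.682
  Grade 6: (4,480/8,000) × 81.2 = 45.472
Post-stratified estimate = 81.624 → 81.6%.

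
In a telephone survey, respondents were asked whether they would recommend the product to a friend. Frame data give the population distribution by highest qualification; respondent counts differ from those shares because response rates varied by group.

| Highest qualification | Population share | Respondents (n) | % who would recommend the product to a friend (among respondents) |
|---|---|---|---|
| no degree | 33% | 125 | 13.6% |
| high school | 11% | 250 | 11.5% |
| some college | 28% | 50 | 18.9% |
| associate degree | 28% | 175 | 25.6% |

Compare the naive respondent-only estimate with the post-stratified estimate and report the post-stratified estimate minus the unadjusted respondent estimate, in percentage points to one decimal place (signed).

+1.5 percentage points

Unadjusted (pooled respondent) estimate weights by respondent counts:
  (125/600)×13.6 + (250/600)×11.5 + (50/600)×18.9 + (175/600)×25.6 = 16.6667%
Post-stratifying to population shares instead:
  0.33×13.6 + 0.11×11.5 + 0.28×18.9 + 0.28×25.6 = 18.213%
Difference = 18.213 − 16.6667 = 1.5463 pp.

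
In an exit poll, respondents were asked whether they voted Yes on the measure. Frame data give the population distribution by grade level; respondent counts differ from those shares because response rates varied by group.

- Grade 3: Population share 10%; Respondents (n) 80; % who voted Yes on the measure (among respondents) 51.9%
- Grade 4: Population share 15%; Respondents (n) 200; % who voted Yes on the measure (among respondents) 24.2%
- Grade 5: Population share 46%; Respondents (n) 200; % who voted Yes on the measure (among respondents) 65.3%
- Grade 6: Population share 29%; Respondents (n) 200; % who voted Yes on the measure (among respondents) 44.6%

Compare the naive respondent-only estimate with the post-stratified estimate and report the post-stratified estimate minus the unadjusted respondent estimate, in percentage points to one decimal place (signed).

Unadjusted (pooled respondent) estimate weights by respondent counts:
  (80/680)×51.9 + (200/680)×24.2 + (200/680)×65.3 + (200/680)×44.6 = 45.5471%
Post-stratified estimate weights by population shares:
  0.1×51.9 + 0.15×24.2 + 0.46×65.3 + 0.29×44.6 = 51.792%
Difference = 51.792 − 45.5471 = 6.2449 pp.

+6.2 percentage points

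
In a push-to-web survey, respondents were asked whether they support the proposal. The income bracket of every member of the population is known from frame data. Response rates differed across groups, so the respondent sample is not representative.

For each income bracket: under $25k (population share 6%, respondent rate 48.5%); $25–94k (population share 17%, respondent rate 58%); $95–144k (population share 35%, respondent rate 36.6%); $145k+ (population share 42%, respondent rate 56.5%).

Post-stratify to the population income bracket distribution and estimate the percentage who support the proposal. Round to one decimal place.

49.3%

Each cell contributes population-share × respondent value:
  under $25k: 0.06 × 48.5 = 2.91
  $25–94k: 0.17 × 58 = 9.86
  $95–144k: 0.35 × 36.6 = 12.81
  $145k+: 0.42 × 56.5 = 23.73
Post-stratified estimate = 49.31 → 49.3%.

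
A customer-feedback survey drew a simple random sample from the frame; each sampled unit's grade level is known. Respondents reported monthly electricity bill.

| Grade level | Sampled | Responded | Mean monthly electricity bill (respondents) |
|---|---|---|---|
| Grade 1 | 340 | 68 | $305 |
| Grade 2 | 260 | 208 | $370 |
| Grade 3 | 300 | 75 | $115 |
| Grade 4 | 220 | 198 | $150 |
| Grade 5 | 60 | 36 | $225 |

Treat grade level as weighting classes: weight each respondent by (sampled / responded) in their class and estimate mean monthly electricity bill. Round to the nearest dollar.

Class response rates: Grade 1 68/340 = 20%, Grade 2 208/260 = 80%, Grade 3 75/300 = 25%, Grade 4 198/220 = 90%, Grade 5 36/60 = 60%.
Each respondent's weight = sampled/responded in their class; summing within a class gives n_sampled, so:
  Grade 1: 340 × 305 = 103,700
  Grade 2: 260 × 370 = 96,200
  Grade 3: 300 × 115 = 34,500
  Grade 4: 220 × 150 = 33,000
  Grade 5: 60 × 225 = 13,500
Adjusted estimate = 280,900 / 1,180 = 238.051 → $238.

$238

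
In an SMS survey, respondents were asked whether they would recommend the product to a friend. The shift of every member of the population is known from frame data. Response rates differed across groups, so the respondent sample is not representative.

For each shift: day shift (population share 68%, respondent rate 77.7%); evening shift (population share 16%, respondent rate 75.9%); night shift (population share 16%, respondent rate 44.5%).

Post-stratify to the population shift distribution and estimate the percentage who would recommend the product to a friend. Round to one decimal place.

Each cell contributes population-share × respondent value:
  day shift: 0.68 × 77.7 = 52.836
  evening shift: 0.16 × 75.9 = 12.144
  night shift: 0.16 × 44.5 = 7.12
Post-stratified estimate = 72.1 → 72.1%.

72.1%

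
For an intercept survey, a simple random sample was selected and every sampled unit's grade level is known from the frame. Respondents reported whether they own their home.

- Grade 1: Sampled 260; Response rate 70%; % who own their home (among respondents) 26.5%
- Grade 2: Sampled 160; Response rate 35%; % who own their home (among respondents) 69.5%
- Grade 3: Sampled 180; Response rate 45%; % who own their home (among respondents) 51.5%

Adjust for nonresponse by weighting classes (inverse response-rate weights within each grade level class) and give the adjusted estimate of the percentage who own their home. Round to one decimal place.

Inverse-response-rate weighting restores each class to its sampled count, so class totals weight by n_sampled:
  Grade 1: 260 × 26.5 = 6890
  Grade 2: 160 × 69.5 = 11,120
  Grade 3: 180 × 51.5 = 9270
Adjusted estimate = 27,280 / 600 = 45.4667 → 45.5%.

45.5%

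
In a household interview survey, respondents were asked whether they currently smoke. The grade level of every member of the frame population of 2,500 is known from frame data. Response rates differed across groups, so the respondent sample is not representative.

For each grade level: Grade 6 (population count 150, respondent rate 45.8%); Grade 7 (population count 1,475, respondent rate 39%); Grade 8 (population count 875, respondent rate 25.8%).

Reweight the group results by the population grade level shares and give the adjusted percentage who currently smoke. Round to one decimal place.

Weight each group's respondent value by its population share:
  Grade 6: (150/2,500) × 45.8 = 2.748
  Grade 7: (1,475/2,500) × 39 = 23.01
  Grade 8: (875/2,500) × 25.8 = 9.03
Post-stratified estimate = 34.788 → 34.8%.

34.8%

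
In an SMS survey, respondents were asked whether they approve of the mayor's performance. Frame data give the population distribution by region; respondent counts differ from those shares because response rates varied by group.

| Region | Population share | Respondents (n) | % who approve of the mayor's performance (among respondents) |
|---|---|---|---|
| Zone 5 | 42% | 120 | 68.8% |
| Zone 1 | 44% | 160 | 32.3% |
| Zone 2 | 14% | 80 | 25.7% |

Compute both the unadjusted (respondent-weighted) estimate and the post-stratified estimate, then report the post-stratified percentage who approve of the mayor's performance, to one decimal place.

Naive respondent-only estimate (weights = respondent counts):
  (120/360)×68.8 + (160/360)×32.3 + (80/360)×25.7 = 43%
Post-stratifying to population shares instead:
  0.42×68.8 + 0.44×32.3 + 0.14×25.7 = 46.706%

46.7%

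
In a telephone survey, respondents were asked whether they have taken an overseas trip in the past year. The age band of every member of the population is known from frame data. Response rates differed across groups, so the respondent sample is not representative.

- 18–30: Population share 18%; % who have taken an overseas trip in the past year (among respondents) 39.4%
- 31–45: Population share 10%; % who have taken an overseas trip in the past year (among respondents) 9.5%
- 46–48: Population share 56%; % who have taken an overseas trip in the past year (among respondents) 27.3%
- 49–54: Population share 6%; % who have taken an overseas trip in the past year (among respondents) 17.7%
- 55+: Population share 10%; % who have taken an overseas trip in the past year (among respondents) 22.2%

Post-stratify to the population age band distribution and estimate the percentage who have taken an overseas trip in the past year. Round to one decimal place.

26.6%

Post-stratification weights by population share, not respondent share:
  18–30: 0.18 × 39.4 = 7.092
  31–45: 0.1 × 9.5 = 0.95
  46–48: 0.56 × 27.3 = 15.288
  49–54: 0.06 × 17.7 = 1.062
  55+: 0.1 × 22.2 = 2.22
Post-stratified estimate = 26.612 → 26.6%.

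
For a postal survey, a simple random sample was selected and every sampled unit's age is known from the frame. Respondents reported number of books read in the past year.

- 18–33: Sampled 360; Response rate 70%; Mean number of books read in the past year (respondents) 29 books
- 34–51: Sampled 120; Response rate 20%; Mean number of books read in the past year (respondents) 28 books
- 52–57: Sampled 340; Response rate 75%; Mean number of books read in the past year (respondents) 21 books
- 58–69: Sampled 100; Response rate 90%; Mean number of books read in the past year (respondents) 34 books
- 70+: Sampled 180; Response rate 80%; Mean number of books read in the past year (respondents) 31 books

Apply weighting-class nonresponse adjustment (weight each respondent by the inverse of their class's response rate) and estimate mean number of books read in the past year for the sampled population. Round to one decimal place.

27.2

Each respondent's weight = sampled/responded in their class; summing within a class gives n_sampled, so:
  18–33: 360 × 29 = 10,440
  34–51: 120 × 28 = 3360
  52–57: 340 × 21 = 7140
  58–69: 100 × 34 = 3400
  70+: 180 × 31 = 5580
Adjusted estimate = 29,920 / 1,100 = 27.2 → 27.2.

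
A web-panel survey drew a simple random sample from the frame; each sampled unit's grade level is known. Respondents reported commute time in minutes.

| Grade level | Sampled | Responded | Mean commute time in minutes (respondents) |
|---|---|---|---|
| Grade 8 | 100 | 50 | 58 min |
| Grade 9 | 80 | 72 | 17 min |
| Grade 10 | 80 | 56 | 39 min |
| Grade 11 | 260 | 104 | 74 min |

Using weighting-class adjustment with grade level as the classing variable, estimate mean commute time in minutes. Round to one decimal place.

Class response rates: Grade 8 50/100 = 50%, Grade 9 72/80 = 90%, Grade 10 56/80 = 70%, Grade 11 104/260 = 40%.
Inverse-response-rate weighting restores each class to its sampled count, so class totals weight by n_sampled:
  Grade 8: 100 × 58 = 5800
  Grade 9: 80 × 17 = 1360
  Grade 10: 80 × 39 = 3120
  Grade 11: 260 × 74 = 19,240
Adjusted estimate = 29,520 / 520 = 56.7692 → 56.8.

56.8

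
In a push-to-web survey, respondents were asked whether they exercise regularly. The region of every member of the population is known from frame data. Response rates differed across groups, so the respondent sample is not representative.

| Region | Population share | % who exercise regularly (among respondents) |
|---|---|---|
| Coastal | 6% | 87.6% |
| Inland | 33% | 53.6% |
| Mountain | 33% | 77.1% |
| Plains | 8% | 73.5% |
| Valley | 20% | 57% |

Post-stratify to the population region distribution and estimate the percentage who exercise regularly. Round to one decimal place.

65.7%

Post-stratification weights by population share, not respondent share:
  Coastal: 0.06 × 87.6 = 5.256
  Inland: 0.33 × 53.6 = 17.688
  Mountain: 0.33 × 77.1 = 25.443
  Plains: 0.08 × 73.5 = 5.88
  Valley: 0.2 × 57 = 11.4
Post-stratified estimate = 65.667 → 65.7%.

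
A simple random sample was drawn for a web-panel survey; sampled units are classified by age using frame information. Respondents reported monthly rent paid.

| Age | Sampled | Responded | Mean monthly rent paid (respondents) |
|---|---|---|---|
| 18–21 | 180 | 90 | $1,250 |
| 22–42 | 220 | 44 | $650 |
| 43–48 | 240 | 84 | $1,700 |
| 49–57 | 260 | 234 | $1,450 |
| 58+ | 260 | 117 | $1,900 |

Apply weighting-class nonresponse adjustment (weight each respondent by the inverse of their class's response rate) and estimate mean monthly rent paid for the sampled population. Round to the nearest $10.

$1,420

Response rates by class: 18–21 90/180 = 50%, 22–42 44/220 = 20%, 43–48 84/240 = 35%, 49–57 234/260 = 90%, 58+ 117/260 = 45%.
With weight = n_sampled/n_responded per class, the weighted class total is n_sampled:
  18–21: 180 × 1250 = 225,000
  22–42: 220 × 650 = 143,000
  43–48: 240 × 1700 = 408,000
  49–57: 260 × 1450 = 377,000
  58+: 260 × 1900 = 494,000
Adjusted estimate = 1,647,000 / 1,160 = 1419.83 → $1,420.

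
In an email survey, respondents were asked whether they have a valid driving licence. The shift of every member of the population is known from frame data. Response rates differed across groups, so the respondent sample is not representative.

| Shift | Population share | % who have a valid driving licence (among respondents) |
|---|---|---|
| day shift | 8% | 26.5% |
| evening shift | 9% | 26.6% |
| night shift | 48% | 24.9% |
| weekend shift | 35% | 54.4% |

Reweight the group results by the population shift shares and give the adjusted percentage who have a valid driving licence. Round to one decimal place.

35.5%

Weight each group's respondent value by its population share:
  day shift: 0.08 × 26.5 = 2.12
  evening shift: 0.09 × 26.6 = 2.394
  night shift: 0.48 × 24.9 = 11.952
  weekend shift: 0.35 × 54.4 = 19.04
Post-stratified estimate = 35.506 → 35.5%.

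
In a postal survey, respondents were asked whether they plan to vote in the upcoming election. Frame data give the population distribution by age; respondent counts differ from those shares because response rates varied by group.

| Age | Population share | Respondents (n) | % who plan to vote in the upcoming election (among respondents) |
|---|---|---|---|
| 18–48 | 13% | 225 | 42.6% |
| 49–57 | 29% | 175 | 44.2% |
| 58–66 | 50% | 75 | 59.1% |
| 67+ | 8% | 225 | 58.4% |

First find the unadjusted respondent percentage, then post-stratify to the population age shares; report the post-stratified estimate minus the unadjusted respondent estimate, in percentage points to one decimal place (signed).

+2.7 percentage points

Naive respondent-only estimate (weights = respondent counts):
  (225/700)×42.6 + (175/700)×44.2 + (75/700)×59.1 + (225/700)×58.4 = 49.8464%
Post-stratified estimate weights by population shares:
  0.13×42.6 + 0.29×44.2 + 0.5×59.1 + 0.08×58.4 = 52.578%
Difference = 52.578 − 49.8464 = 2.7316 pp.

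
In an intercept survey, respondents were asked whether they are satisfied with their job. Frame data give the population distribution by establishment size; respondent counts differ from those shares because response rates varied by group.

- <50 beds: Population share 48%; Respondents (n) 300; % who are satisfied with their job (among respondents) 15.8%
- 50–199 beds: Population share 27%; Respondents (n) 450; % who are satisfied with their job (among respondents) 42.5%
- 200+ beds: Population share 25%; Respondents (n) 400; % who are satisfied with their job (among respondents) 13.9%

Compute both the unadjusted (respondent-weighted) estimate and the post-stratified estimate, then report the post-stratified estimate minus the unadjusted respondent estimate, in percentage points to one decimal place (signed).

-3.1 percentage points

Naive respondent-only estimate (weights = respondent counts):
  (300/1150)×15.8 + (450/1150)×42.5 + (400/1150)×13.9 = 25.587%
Post-stratified estimate weights by population shares:
  0.48×15.8 + 0.27×42.5 + 0.25×13.9 = 22.534%
Difference = 22.534 − 25.587 = -3.053 pp.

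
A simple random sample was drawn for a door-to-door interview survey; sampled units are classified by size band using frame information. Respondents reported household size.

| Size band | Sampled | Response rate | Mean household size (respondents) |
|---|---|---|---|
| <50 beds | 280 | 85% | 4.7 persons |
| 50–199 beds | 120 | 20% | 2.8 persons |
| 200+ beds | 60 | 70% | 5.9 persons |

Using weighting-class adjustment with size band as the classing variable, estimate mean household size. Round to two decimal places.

Inverse-response-rate weighting restores each class to its sampled count, so class totals weight by n_sampled:
  <50 beds: 280 × 4.7 = 1316
  50–199 beds: 120 × 2.8 = 336
  200+ beds: 60 × 5.9 = 354
Adjusted estimate = 2006 / 460 = 4.36087 → 4.36.

4.36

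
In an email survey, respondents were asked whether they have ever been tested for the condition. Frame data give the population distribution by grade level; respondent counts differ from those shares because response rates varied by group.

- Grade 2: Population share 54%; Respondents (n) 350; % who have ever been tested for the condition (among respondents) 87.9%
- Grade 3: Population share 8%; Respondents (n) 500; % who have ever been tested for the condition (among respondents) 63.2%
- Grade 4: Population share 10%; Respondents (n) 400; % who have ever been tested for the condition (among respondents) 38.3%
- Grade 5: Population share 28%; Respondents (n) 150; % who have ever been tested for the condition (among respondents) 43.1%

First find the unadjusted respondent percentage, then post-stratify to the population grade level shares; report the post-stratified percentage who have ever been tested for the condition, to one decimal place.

68.4%

Unadjusted (pooled respondent) estimate weights by respondent counts:
  (350/1400)×87.9 + (500/1400)×63.2 + (400/1400)×38.3 + (150/1400)×43.1 = 60.1071%
Reweighting by population grade level shares:
  0.54×87.9 + 0.08×63.2 + 0.1×38.3 + 0.28×43.1 = 68.42%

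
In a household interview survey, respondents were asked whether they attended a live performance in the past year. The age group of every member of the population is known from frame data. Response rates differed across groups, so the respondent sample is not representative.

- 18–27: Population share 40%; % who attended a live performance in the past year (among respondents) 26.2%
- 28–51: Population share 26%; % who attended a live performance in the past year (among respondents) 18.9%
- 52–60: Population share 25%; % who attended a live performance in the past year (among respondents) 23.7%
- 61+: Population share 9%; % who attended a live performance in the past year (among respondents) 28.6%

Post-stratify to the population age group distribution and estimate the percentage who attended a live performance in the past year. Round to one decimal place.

23.9%

Post-stratification weights by population share, not respondent share:
  18–27: 0.4 × 26.2 = 10.48
  28–51: 0.26 × 18.9 = 4.914
  52–60: 0.25 × 23.7 = 5.925
  61+: 0.09 × 28.6 = 2.574
Post-stratified estimate = 23.893 → 23.9%.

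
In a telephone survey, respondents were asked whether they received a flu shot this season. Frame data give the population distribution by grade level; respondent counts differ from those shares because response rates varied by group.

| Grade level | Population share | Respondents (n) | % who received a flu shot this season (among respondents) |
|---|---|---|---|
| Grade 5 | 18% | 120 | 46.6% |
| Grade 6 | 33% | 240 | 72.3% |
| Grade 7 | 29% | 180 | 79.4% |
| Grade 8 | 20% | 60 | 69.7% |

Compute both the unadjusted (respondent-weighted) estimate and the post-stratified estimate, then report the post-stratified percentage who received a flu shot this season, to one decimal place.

69.2%

Naive respondent-only estimate (weights = respondent counts):
  (120/600)×46.6 + (240/600)×72.3 + (180/600)×79.4 + (60/600)×69.7 = 69.03%
Post-stratifying to population shares instead:
  0.18×46.6 + 0.33×72.3 + 0.29×79.4 + 0.2×69.7 = 69.213%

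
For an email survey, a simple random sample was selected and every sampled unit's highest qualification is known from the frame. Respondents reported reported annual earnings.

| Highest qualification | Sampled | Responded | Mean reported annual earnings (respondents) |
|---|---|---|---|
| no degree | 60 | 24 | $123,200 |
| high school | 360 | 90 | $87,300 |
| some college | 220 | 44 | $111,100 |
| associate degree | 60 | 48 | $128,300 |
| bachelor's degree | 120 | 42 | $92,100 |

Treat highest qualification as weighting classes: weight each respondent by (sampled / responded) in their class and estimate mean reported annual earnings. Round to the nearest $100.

Class response rates: no degree 24/60 = 40%, high school 90/360 = 25%, some college 44/220 = 20%, associate degree 48/60 = 80%, bachelor's degree 42/120 = 35%.
Each respondent's weight = sampled/responded in their class; summing within a class gives n_sampled, so:
  no degree: 60 × 123,200 = 7,392,000
  high school: 360 × 87,300 = 31,428,000
  some college: 220 × 111,100 = 24,442,000
  associate degree: 60 × 128,300 = 7,698,000
  bachelor's degree: 120 × 92,100 = 11,052,000
Adjusted estimate = 82,012,000 / 820 = 100015 → $100,000.

$100,000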